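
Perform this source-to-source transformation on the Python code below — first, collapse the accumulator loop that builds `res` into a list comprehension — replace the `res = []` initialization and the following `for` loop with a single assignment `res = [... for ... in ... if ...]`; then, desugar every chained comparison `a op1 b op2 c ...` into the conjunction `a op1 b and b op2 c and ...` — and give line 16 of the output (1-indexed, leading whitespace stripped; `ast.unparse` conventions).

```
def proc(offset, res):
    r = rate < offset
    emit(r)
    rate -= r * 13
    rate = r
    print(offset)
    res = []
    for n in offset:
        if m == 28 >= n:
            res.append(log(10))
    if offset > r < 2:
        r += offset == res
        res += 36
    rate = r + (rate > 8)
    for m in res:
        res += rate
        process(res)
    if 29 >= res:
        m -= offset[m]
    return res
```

m -= offset[m]

Transformed code:
def proc(offset, res):
    r = rate < offset
    emit(r)
    rate -= r * 13
    rate = r
    print(offset)
    res = [log(10) for n in offset if m == 28 and 28 >= n]
    if offset > r and r < 2:
        r += offset == res
        res += 36
    rate = r + (rate > 8)
    for m in res:
        res += rate
        process(res)
    if 29 >= res:
        m -= offset[m]
    return res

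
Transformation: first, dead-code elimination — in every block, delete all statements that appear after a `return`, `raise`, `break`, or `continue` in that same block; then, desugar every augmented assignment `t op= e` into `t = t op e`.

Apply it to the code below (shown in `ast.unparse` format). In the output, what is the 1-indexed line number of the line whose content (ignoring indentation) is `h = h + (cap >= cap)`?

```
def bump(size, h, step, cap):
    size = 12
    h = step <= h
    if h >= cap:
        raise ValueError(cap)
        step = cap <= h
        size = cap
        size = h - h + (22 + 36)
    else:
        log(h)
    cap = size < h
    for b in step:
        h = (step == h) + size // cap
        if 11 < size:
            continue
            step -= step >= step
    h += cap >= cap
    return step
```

Transformed code:
def bump(size, h, step, cap):
    size = 12
    h = step <= h
    if h >= cap:
        raise ValueError(cap)
    else:
        log(h)
    cap = size < h
    for b in step:
        h = (step == h) + size // cap
        if 11 < size:
            continue
    h = h + (cap >= cap)
    return step

13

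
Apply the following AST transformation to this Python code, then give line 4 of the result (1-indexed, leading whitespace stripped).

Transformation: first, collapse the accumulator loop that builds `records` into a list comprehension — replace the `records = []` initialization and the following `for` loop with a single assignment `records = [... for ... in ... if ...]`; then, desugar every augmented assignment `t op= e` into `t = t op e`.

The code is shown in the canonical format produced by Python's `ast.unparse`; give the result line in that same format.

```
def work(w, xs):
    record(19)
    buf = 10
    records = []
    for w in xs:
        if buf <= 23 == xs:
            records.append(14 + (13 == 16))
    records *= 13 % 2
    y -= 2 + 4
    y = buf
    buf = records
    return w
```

records = [14 + (13 == 16) for w in xs if buf <= 23 == xs]

Transformed code:
def work(w, xs):
    record(19)
    buf = 10
    records = [14 + (13 == 16) for w in xs if buf <= 23 == xs]
    records = records * (13 % 2)
    y = y - (2 + 4)
    y = buf
    buf = records
    return w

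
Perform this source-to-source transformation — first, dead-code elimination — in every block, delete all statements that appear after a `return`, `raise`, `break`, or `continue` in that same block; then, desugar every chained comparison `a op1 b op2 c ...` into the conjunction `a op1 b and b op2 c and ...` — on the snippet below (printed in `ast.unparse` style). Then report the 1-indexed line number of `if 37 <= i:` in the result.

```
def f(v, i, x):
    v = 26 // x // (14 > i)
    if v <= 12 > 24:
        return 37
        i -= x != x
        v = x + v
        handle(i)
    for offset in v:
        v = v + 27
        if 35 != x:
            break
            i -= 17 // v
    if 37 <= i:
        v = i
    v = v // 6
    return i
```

Transformed code:
def f(v, i, x):
    v = 26 // x // (14 > i)
    if v <= 12 and 12 > 24:
        return 37
    for offset in v:
        v = v + 27
        if 35 != x:
            break
    if 37 <= i:
        v = i
    v = v // 6
    return i

9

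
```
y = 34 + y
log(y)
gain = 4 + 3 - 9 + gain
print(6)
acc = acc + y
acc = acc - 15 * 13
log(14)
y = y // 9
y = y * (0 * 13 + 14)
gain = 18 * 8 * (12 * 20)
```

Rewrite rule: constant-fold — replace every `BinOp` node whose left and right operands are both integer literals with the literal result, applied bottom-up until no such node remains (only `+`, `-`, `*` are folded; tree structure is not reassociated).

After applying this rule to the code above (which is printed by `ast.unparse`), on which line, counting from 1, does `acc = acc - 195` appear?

Transformed code:
y = 34 + y
log(y)
gain = -2 + gain
print(6)
acc = acc + y
acc = acc - 195
log(14)
y = y // 9
y = y * 14
gain = 34560

6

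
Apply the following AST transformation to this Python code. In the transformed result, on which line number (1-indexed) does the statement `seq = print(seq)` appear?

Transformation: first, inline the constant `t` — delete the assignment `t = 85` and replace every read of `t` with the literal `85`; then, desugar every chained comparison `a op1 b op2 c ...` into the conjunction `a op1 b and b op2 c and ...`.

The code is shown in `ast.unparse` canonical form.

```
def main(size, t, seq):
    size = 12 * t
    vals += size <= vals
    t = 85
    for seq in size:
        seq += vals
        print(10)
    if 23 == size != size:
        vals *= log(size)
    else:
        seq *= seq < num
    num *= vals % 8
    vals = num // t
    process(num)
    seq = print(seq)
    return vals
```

14

Transformed code:
def main(size, t, seq):
    size = 12 * 85
    vals += size <= vals
    for seq in size:
        seq += vals
        print(10)
    if 23 == size and size != size:
        vals *= log(size)
    else:
        seq *= seq < num
    num *= vals % 8
    vals = num // 85
    process(num)
    seq = print(seq)
    return vals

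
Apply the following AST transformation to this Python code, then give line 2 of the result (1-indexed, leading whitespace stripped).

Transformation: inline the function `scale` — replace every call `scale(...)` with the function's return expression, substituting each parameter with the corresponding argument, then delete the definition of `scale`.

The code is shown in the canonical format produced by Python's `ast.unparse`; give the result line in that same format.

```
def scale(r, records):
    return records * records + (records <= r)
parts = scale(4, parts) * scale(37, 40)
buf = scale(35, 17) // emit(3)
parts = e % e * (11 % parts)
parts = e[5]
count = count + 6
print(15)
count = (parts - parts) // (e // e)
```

buf = (17 * 17 + (17 <= 35)) // emit(3)

Transformed code:
parts = (parts * parts + (parts <= 4)) * (40 * 40 + (40 <= 37))
buf = (17 * 17 + (17 <= 35)) // emit(3)
parts = e % e * (11 % parts)
parts = e[5]
count = count + 6
print(15)
count = (parts - parts) // (e // e)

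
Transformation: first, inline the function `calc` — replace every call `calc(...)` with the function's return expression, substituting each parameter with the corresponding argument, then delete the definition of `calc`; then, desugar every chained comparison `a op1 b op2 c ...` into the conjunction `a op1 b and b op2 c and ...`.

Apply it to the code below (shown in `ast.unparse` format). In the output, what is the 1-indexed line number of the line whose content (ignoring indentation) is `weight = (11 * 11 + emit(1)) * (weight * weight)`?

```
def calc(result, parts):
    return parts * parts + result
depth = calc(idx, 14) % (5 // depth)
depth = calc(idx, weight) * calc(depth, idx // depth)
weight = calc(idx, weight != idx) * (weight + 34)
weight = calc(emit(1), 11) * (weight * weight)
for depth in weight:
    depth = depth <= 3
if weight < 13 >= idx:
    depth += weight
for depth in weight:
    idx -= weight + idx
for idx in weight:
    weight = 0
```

Transformed code:
depth = (14 * 14 + idx) % (5 // depth)
depth = (weight * weight + idx) * (idx // depth * (idx // depth) + depth)
weight = ((weight != idx) * (weight != idx) + idx) * (weight + 34)
weight = (11 * 11 + emit(1)) * (weight * weight)
for depth in weight:
    depth = depth <= 3
if weight < 13 and 13 >= idx:
    depth += weight
for depth in weight:
    idx -= weight + idx
for idx in weight:
    weight = 0

4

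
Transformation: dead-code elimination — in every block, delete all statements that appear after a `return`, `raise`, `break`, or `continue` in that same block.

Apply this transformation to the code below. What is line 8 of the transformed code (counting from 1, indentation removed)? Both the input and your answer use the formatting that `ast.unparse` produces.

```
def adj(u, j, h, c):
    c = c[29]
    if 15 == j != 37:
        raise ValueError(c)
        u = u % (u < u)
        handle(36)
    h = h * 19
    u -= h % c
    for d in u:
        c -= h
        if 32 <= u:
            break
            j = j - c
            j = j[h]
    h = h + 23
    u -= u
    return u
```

Transformed code:
def adj(u, j, h, c):
    c = c[29]
    if 15 == j != 37:
        raise ValueError(c)
    h = h * 19
    u -= h % c
    for d in u:
        c -= h
        if 32 <= u:
            break
    h = h + 23
    u -= u
    return u

c -= h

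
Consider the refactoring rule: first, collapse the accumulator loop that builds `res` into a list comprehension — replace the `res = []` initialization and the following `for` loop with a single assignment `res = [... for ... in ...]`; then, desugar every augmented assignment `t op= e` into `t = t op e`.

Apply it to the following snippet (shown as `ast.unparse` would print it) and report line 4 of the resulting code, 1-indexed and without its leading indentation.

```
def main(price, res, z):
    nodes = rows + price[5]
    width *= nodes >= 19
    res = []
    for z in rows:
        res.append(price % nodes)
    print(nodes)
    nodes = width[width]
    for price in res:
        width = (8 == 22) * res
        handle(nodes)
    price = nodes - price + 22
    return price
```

res = [price % nodes for z in rows]

Transformed code:
def main(price, res, z):
    nodes = rows + price[5]
    width = width * (nodes >= 19)
    res = [price % nodes for z in rows]
    print(nodes)
    nodes = width[width]
    for price in res:
        width = (8 == 22) * res
        handle(nodes)
    price = nodes - price + 22
    return price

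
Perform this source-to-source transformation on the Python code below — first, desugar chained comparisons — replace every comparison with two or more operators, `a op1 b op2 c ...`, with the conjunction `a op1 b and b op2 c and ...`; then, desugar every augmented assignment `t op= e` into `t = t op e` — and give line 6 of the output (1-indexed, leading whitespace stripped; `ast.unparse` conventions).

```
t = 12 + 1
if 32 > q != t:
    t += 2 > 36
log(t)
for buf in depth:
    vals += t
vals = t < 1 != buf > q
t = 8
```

Transformed code:
t = 12 + 1
if 32 > q and q != t:
    t = t + (2 > 36)
log(t)
for buf in depth:
    vals = vals + t
vals = t < 1 and 1 != buf and (buf > q)
t = 8

vals = vals + t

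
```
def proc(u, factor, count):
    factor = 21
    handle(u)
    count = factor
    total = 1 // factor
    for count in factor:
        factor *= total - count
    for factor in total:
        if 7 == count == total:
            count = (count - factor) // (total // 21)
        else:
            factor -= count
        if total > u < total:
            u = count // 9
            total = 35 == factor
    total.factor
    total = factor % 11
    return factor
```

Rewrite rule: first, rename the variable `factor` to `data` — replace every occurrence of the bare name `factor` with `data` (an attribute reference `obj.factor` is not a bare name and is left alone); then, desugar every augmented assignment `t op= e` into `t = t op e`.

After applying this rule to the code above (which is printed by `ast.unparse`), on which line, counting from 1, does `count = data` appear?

4

Transformed code:
def proc(u, data, count):
    data = 21
    handle(u)
    count = data
    total = 1 // data
    for count in data:
        data = data * (total - count)
    for data in total:
        if 7 == count == total:
            count = (count - data) // (total // 21)
        else:
            data = data - count
        if total > u < total:
            u = count // 9
            total = 35 == data
    total.factor
    total = data % 11
    return data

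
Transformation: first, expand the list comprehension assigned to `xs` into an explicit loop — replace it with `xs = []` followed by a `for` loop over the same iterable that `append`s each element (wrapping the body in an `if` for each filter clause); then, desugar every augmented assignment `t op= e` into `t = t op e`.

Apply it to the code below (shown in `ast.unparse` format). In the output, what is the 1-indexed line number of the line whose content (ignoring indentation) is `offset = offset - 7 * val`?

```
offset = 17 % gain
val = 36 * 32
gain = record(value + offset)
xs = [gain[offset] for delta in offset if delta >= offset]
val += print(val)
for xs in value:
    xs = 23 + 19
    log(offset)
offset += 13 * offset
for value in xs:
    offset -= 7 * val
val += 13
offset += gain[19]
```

Transformed code:
offset = 17 % gain
val = 36 * 32
gain = record(value + offset)
xs = []
for delta in offset:
    if delta >= offset:
        xs.append(gain[offset])
val = val + print(val)
for xs in value:
    xs = 23 + 19
    log(offset)
offset = offset + 13 * offset
for value in xs:
    offset = offset - 7 * val
val = val + 13
offset = offset + gain[19]

14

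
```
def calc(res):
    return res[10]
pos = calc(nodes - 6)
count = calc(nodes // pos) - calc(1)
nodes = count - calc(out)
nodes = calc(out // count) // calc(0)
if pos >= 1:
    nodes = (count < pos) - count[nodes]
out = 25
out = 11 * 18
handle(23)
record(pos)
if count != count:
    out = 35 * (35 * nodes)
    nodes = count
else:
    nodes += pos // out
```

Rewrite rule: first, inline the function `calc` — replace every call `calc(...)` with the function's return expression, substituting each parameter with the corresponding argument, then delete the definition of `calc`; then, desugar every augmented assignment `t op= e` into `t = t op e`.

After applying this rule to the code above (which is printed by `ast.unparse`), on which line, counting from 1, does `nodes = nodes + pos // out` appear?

Transformed code:
pos = (nodes - 6)[10]
count = (nodes // pos)[10] - 1[10]
nodes = count - out[10]
nodes = (out // count)[10] // 0[10]
if pos >= 1:
    nodes = (count < pos) - count[nodes]
out = 25
out = 11 * 18
handle(23)
record(pos)
if count != count:
    out = 35 * (35 * nodes)
    nodes = count
else:
    nodes = nodes + pos // out

15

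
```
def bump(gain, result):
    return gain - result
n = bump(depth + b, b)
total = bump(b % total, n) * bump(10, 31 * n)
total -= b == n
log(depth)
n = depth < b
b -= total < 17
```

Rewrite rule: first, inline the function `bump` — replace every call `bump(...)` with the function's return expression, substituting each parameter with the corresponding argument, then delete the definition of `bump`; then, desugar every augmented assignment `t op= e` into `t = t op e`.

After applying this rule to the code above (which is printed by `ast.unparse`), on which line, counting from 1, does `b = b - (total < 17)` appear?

Transformed code:
n = depth + b - b
total = (b % total - n) * (10 - 31 * n)
total = total - (b == n)
log(depth)
n = depth < b
b = b - (total < 17)

6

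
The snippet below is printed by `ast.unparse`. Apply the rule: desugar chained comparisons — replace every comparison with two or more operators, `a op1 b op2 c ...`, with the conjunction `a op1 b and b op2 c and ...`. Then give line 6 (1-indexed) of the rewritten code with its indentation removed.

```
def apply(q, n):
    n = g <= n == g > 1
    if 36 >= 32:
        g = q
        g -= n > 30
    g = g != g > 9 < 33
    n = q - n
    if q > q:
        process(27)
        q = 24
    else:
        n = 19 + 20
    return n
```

g = g != g and g > 9 and (9 < 33)

Transformed code:
def apply(q, n):
    n = g <= n and n == g and (g > 1)
    if 36 >= 32:
        g = q
        g -= n > 30
    g = g != g and g > 9 and (9 < 33)
    n = q - n
    if q > q:
        process(27)
        q = 24
    else:
        n = 19 + 20
    return n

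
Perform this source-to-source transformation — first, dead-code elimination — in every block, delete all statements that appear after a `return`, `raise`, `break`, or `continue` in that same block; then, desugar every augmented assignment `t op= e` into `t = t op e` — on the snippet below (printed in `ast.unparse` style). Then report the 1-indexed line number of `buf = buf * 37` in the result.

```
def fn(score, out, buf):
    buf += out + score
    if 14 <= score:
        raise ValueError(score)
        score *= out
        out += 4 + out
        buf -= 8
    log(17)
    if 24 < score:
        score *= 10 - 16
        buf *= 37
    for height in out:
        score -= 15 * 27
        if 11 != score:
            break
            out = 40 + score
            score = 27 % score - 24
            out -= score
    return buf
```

Transformed code:
def fn(score, out, buf):
    buf = buf + (out + score)
    if 14 <= score:
        raise ValueError(score)
    log(17)
    if 24 < score:
        score = score * (10 - 16)
        buf = buf * 37
    for height in out:
        score = score - 15 * 27
        if 11 != score:
            break
    return buf

8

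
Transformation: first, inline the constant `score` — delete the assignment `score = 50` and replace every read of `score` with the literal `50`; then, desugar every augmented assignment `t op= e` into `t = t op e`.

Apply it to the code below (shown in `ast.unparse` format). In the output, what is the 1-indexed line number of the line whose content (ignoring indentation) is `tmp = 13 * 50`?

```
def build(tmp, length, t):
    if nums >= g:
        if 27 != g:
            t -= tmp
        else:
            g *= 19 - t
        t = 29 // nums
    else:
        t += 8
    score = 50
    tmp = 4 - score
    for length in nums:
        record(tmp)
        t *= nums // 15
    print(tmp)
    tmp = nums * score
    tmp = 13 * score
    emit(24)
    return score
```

Transformed code:
def build(tmp, length, t):
    if nums >= g:
        if 27 != g:
            t = t - tmp
        else:
            g = g * (19 - t)
        t = 29 // nums
    else:
        t = t + 8
    tmp = 4 - 50
    for length in nums:
        record(tmp)
        t = t * (nums // 15)
    print(tmp)
    tmp = nums * 50
    tmp = 13 * 50
    emit(24)
    return 50

16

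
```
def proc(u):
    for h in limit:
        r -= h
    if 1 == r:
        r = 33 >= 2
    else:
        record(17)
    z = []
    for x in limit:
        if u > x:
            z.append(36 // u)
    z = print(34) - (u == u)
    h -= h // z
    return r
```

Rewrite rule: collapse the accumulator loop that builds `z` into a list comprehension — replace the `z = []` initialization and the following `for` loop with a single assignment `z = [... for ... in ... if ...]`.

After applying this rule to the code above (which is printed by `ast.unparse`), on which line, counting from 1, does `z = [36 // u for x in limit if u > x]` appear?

8

Transformed code:
def proc(u):
    for h in limit:
        r -= h
    if 1 == r:
        r = 33 >= 2
    else:
        record(17)
    z = [36 // u for x in limit if u > x]
    z = print(34) - (u == u)
    h -= h // z
    return r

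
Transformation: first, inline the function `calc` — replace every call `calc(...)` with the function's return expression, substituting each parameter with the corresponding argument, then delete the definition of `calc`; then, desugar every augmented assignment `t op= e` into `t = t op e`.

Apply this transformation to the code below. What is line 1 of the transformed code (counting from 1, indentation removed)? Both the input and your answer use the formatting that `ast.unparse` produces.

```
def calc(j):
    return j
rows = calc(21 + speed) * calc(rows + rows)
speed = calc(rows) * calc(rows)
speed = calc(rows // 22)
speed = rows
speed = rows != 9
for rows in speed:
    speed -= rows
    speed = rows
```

rows = (21 + speed) * (rows + rows)

Transformed code:
rows = (21 + speed) * (rows + rows)
speed = rows * rows
speed = rows // 22
speed = rows
speed = rows != 9
for rows in speed:
    speed = speed - rows
    speed = rows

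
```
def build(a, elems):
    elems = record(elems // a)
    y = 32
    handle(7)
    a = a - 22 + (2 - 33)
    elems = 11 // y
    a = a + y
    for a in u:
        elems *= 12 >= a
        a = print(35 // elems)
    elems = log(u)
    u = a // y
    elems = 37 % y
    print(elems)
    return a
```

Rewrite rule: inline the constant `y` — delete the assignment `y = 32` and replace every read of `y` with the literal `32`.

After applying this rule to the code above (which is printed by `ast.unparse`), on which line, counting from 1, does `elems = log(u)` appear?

Transformed code:
def build(a, elems):
    elems = record(elems // a)
    handle(7)
    a = a - 22 + (2 - 33)
    elems = 11 // 32
    a = a + 32
    for a in u:
        elems *= 12 >= a
        a = print(35 // elems)
    elems = log(u)
    u = a // 32
    elems = 37 % 32
    print(elems)
    return a

10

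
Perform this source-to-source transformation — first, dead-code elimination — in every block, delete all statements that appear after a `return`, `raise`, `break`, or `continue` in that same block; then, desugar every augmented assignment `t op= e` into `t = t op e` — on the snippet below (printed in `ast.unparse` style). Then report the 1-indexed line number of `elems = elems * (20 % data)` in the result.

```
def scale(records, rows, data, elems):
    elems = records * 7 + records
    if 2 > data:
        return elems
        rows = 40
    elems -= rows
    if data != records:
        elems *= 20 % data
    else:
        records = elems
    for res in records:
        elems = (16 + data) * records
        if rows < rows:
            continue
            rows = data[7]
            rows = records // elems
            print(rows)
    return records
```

7

Transformed code:
def scale(records, rows, data, elems):
    elems = records * 7 + records
    if 2 > data:
        return elems
    elems = elems - rows
    if data != records:
        elems = elems * (20 % data)
    else:
        records = elems
    for res in records:
        elems = (16 + data) * records
        if rows < rows:
            continue
    return records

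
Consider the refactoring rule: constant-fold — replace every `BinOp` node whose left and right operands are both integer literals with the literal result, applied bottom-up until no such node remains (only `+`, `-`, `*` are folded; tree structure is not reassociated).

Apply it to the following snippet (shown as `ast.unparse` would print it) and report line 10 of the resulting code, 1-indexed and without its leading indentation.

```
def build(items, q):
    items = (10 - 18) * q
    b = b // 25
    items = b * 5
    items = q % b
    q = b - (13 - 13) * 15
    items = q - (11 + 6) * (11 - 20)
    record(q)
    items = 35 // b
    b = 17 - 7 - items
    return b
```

b = 10 - items

Transformed code:
def build(items, q):
    items = -8 * q
    b = b // 25
    items = b * 5
    items = q % b
    q = b - 0
    items = q - -153
    record(q)
    items = 35 // b
    b = 10 - items
    return b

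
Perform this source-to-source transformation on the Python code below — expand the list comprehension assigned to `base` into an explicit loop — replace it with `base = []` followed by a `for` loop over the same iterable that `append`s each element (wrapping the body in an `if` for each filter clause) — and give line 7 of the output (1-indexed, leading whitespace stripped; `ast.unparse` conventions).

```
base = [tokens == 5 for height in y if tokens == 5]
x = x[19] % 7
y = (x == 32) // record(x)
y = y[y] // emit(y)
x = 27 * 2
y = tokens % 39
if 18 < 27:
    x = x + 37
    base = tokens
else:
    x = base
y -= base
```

y = y[y] // emit(y)

Transformed code:
base = []
for height in y:
    if tokens == 5:
        base.append(tokens == 5)
x = x[19] % 7
y = (x == 32) // record(x)
y = y[y] // emit(y)
x = 27 * 2
y = tokens % 39
if 18 < 27:
    x = x + 37
    base = tokens
else:
    x = base
y -= base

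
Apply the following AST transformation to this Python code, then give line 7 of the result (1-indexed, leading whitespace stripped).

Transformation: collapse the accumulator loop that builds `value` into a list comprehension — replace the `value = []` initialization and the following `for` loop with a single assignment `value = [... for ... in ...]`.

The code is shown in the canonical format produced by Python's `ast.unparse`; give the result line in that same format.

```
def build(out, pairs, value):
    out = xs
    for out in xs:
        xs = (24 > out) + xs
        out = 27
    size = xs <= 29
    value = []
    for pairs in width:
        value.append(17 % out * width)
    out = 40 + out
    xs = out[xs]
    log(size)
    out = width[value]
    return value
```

Transformed code:
def build(out, pairs, value):
    out = xs
    for out in xs:
        xs = (24 > out) + xs
        out = 27
    size = xs <= 29
    value = [17 % out * width for pairs in width]
    out = 40 + out
    xs = out[xs]
    log(size)
    out = width[value]
    return value

value = [17 % out * width for pairs in width]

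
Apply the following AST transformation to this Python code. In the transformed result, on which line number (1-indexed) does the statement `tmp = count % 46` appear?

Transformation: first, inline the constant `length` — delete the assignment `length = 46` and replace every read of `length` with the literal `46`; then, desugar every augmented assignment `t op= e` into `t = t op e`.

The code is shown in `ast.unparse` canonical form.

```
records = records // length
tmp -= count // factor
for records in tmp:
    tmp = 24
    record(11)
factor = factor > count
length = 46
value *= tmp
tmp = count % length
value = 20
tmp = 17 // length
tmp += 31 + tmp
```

Transformed code:
records = records // 46
tmp = tmp - count // factor
for records in tmp:
    tmp = 24
    record(11)
factor = factor > count
value = value * tmp
tmp = count % 46
value = 20
tmp = 17 // 46
tmp = tmp + (31 + tmp)

8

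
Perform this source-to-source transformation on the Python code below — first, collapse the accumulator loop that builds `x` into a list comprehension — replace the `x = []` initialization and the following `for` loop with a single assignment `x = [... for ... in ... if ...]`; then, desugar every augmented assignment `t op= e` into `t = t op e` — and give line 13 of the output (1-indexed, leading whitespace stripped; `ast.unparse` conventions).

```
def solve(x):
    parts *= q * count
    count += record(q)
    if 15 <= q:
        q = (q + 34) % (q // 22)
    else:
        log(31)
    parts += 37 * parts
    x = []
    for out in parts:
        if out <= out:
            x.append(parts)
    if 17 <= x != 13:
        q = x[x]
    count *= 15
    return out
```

Transformed code:
def solve(x):
    parts = parts * (q * count)
    count = count + record(q)
    if 15 <= q:
        q = (q + 34) % (q // 22)
    else:
        log(31)
    parts = parts + 37 * parts
    x = [parts for out in parts if out <= out]
    if 17 <= x != 13:
        q = x[x]
    count = count * 15
    return out

return out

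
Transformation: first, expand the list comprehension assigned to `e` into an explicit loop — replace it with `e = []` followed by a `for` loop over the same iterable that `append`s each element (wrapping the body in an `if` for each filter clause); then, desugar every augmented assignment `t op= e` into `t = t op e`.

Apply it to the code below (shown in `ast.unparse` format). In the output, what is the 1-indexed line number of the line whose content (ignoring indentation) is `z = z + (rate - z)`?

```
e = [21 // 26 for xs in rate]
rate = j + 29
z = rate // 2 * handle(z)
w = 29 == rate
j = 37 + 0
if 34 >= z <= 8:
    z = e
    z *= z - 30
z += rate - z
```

11

Transformed code:
e = []
for xs in rate:
    e.append(21 // 26)
rate = j + 29
z = rate // 2 * handle(z)
w = 29 == rate
j = 37 + 0
if 34 >= z <= 8:
    z = e
    z = z * (z - 30)
z = z + (rate - z)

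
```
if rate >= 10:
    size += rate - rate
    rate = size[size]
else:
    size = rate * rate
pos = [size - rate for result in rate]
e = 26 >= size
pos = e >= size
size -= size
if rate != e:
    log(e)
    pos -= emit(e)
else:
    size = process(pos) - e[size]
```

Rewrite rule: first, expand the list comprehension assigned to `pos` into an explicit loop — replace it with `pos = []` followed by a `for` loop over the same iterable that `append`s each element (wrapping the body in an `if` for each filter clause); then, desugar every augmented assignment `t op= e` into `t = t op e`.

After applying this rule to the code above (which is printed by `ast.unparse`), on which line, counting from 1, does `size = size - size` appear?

11

Transformed code:
if rate >= 10:
    size = size + (rate - rate)
    rate = size[size]
else:
    size = rate * rate
pos = []
for result in rate:
    pos.append(size - rate)
e = 26 >= size
pos = e >= size
size = size - size
if rate != e:
    log(e)
    pos = pos - emit(e)
else:
    size = process(pos) - e[size]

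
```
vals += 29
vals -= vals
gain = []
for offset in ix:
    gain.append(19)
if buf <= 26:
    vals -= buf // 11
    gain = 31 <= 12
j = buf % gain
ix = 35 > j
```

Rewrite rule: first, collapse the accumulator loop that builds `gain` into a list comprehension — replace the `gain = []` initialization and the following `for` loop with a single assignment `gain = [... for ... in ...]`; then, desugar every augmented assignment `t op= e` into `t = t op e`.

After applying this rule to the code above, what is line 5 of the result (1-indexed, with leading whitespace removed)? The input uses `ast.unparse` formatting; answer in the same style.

Transformed code:
vals = vals + 29
vals = vals - vals
gain = [19 for offset in ix]
if buf <= 26:
    vals = vals - buf // 11
    gain = 31 <= 12
j = buf % gain
ix = 35 > j

vals = vals - buf // 11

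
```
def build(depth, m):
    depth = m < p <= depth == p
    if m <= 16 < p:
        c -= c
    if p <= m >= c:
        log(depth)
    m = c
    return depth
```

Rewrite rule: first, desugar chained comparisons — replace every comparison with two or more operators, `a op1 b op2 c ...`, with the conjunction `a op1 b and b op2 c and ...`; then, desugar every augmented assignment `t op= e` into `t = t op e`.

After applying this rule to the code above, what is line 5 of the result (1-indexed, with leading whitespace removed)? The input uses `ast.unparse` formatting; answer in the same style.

if p <= m and m >= c:

Transformed code:
def build(depth, m):
    depth = m < p and p <= depth and (depth == p)
    if m <= 16 and 16 < p:
        c = c - c
    if p <= m and m >= c:
        log(depth)
    m = c
    return depth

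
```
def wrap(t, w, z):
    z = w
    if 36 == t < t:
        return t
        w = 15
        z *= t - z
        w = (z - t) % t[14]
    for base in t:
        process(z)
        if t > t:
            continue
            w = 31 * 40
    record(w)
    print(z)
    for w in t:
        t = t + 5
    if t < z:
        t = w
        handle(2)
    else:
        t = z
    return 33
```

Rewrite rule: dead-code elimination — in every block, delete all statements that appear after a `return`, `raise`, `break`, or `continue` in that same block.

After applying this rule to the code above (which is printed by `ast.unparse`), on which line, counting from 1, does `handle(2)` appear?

15

Transformed code:
def wrap(t, w, z):
    z = w
    if 36 == t < t:
        return t
    for base in t:
        process(z)
        if t > t:
            continue
    record(w)
    print(z)
    for w in t:
        t = t + 5
    if t < z:
        t = w
        handle(2)
    else:
        t = z
    return 33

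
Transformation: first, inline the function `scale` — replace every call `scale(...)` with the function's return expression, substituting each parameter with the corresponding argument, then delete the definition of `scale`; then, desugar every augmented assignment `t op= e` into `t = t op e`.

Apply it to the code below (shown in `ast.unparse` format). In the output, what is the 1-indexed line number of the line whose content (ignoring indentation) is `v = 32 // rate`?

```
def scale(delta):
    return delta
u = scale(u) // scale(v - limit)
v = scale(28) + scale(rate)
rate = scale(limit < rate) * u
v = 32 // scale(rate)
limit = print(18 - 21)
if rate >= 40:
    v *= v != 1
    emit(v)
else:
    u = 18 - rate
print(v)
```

Transformed code:
u = u // (v - limit)
v = 28 + rate
rate = (limit < rate) * u
v = 32 // rate
limit = print(18 - 21)
if rate >= 40:
    v = v * (v != 1)
    emit(v)
else:
    u = 18 - rate
print(v)

4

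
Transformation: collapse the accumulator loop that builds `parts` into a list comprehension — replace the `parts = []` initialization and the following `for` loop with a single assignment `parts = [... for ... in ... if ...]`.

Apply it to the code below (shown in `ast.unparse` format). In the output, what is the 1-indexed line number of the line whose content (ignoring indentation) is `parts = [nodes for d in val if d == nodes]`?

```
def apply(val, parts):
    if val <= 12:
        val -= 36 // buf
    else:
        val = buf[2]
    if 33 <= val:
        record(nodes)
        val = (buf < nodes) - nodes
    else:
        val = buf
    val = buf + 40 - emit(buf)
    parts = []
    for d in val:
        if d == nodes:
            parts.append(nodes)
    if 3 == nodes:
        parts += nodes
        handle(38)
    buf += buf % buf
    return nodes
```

Transformed code:
def apply(val, parts):
    if val <= 12:
        val -= 36 // buf
    else:
        val = buf[2]
    if 33 <= val:
        record(nodes)
        val = (buf < nodes) - nodes
    else:
        val = buf
    val = buf + 40 - emit(buf)
    parts = [nodes for d in val if d == nodes]
    if 3 == nodes:
        parts += nodes
        handle(38)
    buf += buf % buf
    return nodes

12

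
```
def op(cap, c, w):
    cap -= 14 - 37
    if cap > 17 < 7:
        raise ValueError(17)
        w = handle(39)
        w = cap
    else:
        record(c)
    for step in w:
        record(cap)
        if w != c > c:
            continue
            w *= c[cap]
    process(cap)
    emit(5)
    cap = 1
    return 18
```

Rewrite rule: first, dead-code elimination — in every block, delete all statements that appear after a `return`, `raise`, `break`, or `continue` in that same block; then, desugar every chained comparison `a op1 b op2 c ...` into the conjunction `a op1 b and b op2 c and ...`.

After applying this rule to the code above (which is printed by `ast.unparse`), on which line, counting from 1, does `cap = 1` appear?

Transformed code:
def op(cap, c, w):
    cap -= 14 - 37
    if cap > 17 and 17 < 7:
        raise ValueError(17)
    else:
        record(c)
    for step in w:
        record(cap)
        if w != c and c > c:
            continue
    process(cap)
    emit(5)
    cap = 1
    return 18

13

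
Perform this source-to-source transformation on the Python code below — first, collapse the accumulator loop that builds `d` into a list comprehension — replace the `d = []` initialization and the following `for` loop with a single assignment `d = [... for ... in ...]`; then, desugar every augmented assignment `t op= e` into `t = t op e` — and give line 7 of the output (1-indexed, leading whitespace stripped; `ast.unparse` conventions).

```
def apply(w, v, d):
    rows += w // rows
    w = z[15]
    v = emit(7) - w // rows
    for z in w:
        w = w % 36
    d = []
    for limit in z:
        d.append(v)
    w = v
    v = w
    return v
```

Transformed code:
def apply(w, v, d):
    rows = rows + w // rows
    w = z[15]
    v = emit(7) - w // rows
    for z in w:
        w = w % 36
    d = [v for limit in z]
    w = v
    v = w
    return v

d = [v for limit in z]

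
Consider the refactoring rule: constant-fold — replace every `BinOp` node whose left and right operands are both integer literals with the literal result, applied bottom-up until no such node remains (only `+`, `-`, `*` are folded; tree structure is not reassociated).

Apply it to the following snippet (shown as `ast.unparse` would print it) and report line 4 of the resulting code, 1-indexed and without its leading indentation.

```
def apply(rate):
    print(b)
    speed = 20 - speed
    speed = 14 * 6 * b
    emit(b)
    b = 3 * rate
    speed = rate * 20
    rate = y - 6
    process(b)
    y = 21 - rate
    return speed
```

Transformed code:
def apply(rate):
    print(b)
    speed = 20 - speed
    speed = 84 * b
    emit(b)
    b = 3 * rate
    speed = rate * 20
    rate = y - 6
    process(b)
    y = 21 - rate
    return speed

speed = 84 * b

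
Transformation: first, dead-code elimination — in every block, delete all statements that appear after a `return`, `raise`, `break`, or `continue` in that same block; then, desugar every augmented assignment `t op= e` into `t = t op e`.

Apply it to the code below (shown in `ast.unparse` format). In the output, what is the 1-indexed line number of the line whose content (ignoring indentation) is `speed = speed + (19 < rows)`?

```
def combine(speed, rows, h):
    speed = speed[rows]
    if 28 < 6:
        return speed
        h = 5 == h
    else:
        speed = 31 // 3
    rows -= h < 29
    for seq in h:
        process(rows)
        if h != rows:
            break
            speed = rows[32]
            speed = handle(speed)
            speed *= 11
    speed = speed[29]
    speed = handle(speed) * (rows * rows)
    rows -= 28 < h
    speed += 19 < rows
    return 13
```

15

Transformed code:
def combine(speed, rows, h):
    speed = speed[rows]
    if 28 < 6:
        return speed
    else:
        speed = 31 // 3
    rows = rows - (h < 29)
    for seq in h:
        process(rows)
        if h != rows:
            break
    speed = speed[29]
    speed = handle(speed) * (rows * rows)
    rows = rows - (28 < h)
    speed = speed + (19 < rows)
    return 13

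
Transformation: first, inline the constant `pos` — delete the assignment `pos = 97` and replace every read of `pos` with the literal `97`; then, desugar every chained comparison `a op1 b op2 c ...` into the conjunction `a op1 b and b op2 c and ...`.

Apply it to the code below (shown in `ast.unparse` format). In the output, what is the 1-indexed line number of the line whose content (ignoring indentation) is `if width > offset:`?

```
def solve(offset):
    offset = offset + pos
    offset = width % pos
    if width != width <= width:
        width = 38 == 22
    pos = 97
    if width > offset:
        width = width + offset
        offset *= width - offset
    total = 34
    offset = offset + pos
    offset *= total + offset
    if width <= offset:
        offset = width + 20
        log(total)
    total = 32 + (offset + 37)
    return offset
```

Transformed code:
def solve(offset):
    offset = offset + 97
    offset = width % 97
    if width != width and width <= width:
        width = 38 == 22
    if width > offset:
        width = width + offset
        offset *= width - offset
    total = 34
    offset = offset + 97
    offset *= total + offset
    if width <= offset:
        offset = width + 20
        log(total)
    total = 32 + (offset + 37)
    return offset

6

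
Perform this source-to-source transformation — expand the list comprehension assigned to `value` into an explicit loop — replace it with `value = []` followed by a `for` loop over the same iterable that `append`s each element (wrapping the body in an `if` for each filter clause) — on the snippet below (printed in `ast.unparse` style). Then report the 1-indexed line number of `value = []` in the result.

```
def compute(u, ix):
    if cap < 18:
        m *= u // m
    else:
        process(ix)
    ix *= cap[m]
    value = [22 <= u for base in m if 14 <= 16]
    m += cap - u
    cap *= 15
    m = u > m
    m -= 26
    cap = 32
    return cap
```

7

Transformed code:
def compute(u, ix):
    if cap < 18:
        m *= u // m
    else:
        process(ix)
    ix *= cap[m]
    value = []
    for base in m:
        if 14 <= 16:
            value.append(22 <= u)
    m += cap - u
    cap *= 15
    m = u > m
    m -= 26
    cap = 32
    return cap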